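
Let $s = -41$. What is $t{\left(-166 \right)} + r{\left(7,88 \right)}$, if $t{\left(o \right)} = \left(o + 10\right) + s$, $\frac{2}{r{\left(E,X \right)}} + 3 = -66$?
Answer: $- \frac{13595}{69} \approx -197.03$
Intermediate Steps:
$r{\left(E,X \right)} = - \frac{2}{69}$ ($r{\left(E,X \right)} = \frac{2}{-3 - 66} = \frac{2}{-69} = 2 \left(- \frac{1}{69}\right) = - \frac{2}{69}$)
$t{\left(o \right)} = -31 + o$ ($t{\left(o \right)} = \left(o + 10\right) - 41 = \left(10 + o\right) - 41 = -31 + o$)
$t{\left(-166 \right)} + r{\left(7,88 \right)} = \left(-31 - 166\right) - \frac{2}{69} = -197 - \frac{2}{69} = - \frac{13595}{69}$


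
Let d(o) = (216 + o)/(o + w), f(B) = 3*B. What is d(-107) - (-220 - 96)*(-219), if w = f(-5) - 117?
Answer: -16539865/239 ≈ -69205.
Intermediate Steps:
w = -132 (w = 3*(-5) - 117 = -15 - 117 = -132)
d(o) = (216 + o)/(-132 + o) (d(o) = (216 + o)/(o - 132) = (216 + o)/(-132 + o))
d(-107) - (-220 - 96)*(-219) = (216 - 107)/(-132 - 107) - (-220 - 96)*(-219) = 109/(-239) - (-316)*(-219) = -1/239*109 - 1*69204 = -109/239 - 69204 = -16539865/239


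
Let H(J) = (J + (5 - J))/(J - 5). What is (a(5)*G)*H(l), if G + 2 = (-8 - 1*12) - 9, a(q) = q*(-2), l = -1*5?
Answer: -155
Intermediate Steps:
l = -5
a(q) = -2*q
H(J) = 5/(-5 + J)
G = -31 (G = -2 + ((-8 - 1*12) - 9) = -2 + ((-8 - 12) - 9) = -2 + (-20 - 9) = -2 - 29 = -31)
(a(5)*G)*H(l) = (-2*5*(-31))*(5/(-5 - 5)) = (-10*(-31))*(5/(-10)) = 310*(5*(-⅒)) = 310*(-½) = -155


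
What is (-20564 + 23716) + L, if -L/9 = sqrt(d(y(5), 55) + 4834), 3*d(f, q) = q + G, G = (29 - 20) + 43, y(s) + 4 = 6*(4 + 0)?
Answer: 3152 - 3*sqrt(43827) ≈ 2524.0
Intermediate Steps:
y(s) = 20 (y(s) = -4 + 6*(4 + 0) = -4 + 6*4 = -4 + 24 = 20)
G = 52 (G = 9 + 43 = 52)
d(f, q) = 52/3 + q/3 (d(f, q) = (q + 52)/3 = (52 + q)/3 = 52/3 + q/3)
L = -3*sqrt(43827) (L = -9*sqrt((52/3 + (1/3)*55) + 4834) = -9*sqrt((52/3 + 55/3) + 4834) = -9*sqrt(107/3 + 4834) = -3*sqrt(43827) ≈ -628.05)
(-20564 + 23716) + L = (-20564 + 23716) - 3*sqrt(43827) = 3152 - 3*sqrt(43827)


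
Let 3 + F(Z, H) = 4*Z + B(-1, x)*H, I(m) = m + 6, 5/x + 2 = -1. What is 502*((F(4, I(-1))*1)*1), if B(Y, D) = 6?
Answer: 21586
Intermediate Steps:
x = -5/3 (x = 5/(-2 - 1) = 5/(-3) = 5*(-1/3) = -5/3 ≈ -1.6667)
I(m) = 6 + m
F(Z, H) = -3 + 4*Z + 6*H (F(Z, H) = -3 + (4*Z + 6*H) = -3 + 4*Z + 6*H)
502*((F(4, I(-1))*1)*1) = 502*(((-3 + 4*4 + 6*(6 - 1))*1)*1) = 502*(((-3 + 16 + 6*5)*1)*1) = 502*(((-3 + 16 + 30)*1)*1) = 502*((43*1)*1) = 502*(43*1) = 502*43 = 21586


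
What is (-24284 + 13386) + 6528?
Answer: -4370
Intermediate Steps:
(-24284 + 13386) + 6528 = -10898 + 6528 = -4370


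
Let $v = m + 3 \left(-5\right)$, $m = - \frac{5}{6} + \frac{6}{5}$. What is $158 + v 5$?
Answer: $\frac{509}{6} \approx 84.833$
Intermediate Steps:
$m = \frac{11}{30}$ ($m = \left(-5\right) \frac{1}{6} + 6 \cdot \frac{1}{5} = - \frac{5}{6} + \frac{6}{5} = \frac{11}{30} \approx 0.36667$)
$v = - \frac{439}{30}$ ($v = \frac{11}{30} + 3 \left(-5\right) = \frac{11}{30} - 15 = - \frac{439}{30} \approx -14.633$)
$158 + v 5 = 158 - \frac{439}{6} = \frac{509}{6}$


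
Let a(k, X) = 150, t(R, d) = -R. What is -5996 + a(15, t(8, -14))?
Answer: -5846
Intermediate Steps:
-5996 + a(15, t(8, -14)) = -5996 + 150 = -5846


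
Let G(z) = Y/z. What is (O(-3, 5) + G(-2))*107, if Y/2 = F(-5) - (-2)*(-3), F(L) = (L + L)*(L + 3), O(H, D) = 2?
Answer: -1284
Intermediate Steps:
F(L) = 2*L*(3 + L) (F(L) = (2*L)*(3 + L) = 2*L*(3 + L))
Y = 28 (Y = 2*(2*(-5)*(3 - 5) - (-2)*(-3)) = 2*(2*(-5)*(-2) - 1*6) = 2*(20 - 6) = 2*14 = 28)
G(z) = 28/z
(O(-3, 5) + G(-2))*107 = (2 + 28/(-2))*107 = (2 + 28*(-1/2))*107 = (2 - 14)*107 = -12*107 = -1284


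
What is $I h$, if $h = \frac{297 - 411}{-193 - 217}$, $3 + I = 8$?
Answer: $\frac{57}{41} \approx 1.3902$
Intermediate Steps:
$I = 5$ ($I = -3 + 8 = 5$)
$h = \frac{57}{205}$ ($h = - \frac{114}{-410} = \left(-114\right) \left(- \frac{1}{410}\right) = \frac{57}{205} \approx 0.27805$)
$I h = 5 \cdot \frac{57}{205} = \frac{57}{41}$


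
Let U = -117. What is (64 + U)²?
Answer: 2809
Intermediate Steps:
(64 + U)² = (64 - 117)² = (-53)² = 2809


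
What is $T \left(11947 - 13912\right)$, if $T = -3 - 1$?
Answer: $7860$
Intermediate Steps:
$T = -4$ ($T = -3 - 1 = -4$)
$T \left(11947 - 13912\right) = - 4 \left(11947 - 13912\right) = \left(-4\right) \left(-1965\right) = 7860$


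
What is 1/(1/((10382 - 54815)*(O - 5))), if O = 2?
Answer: 133299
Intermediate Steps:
1/(1/((10382 - 54815)*(O - 5))) = 1/(1/((10382 - 54815)*(2 - 5))) = 1/(1/(-44433*(-3))) = 1/(-1/44433*(-⅓)) = 1/(1/133299) = 133299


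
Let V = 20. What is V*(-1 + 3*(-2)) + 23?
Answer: -117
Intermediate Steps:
V*(-1 + 3*(-2)) + 23 = 20*(-1 + 3*(-2)) + 23 = 20*(-1 - 6) + 23 = 20*(-7) + 23 = -140 + 23 = -117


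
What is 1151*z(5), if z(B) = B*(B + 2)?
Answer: 40285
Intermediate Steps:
z(B) = B*(2 + B)
1151*z(5) = 1151*(5*(2 + 5)) = 1151*(5*7) = 1151*35 = 40285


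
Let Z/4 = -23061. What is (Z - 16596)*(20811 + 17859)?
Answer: -4208842800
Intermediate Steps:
Z = -92244 (Z = 4*(-23061) = -92244)
(Z - 16596)*(20811 + 17859) = (-92244 - 16596)*(20811 + 17859) = -108840*38670 = -4208842800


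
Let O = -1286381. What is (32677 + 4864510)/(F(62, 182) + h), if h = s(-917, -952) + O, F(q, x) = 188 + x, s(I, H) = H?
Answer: -4897187/1286963 ≈ -3.8052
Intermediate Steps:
h = -1287333 (h = -952 - 1286381 = -1287333)
(32677 + 4864510)/(F(62, 182) + h) = (32677 + 4864510)/((188 + 182) - 1287333) = 4897187/(370 - 1287333) = 4897187/(-1286963) = 4897187*(-1/1286963) = -4897187/1286963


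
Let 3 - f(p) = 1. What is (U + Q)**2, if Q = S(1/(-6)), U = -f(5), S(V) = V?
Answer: 169/36 ≈ 4.6944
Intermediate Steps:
f(p) = 2 (f(p) = 3 - 1*1 = 3 - 1 = 2)
U = -2 (U = -1*2 = -2)
Q = -1/6 (Q = 1/(-6) = -1/6 ≈ -0.16667)
(U + Q)**2 = (-2 - 1/6)**2 = (-13/6)**2 = 169/36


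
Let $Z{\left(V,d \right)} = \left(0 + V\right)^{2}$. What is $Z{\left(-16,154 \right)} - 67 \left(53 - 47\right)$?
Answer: $-146$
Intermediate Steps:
$Z{\left(V,d \right)} = V^{2}$
$Z{\left(-16,154 \right)} - 67 \left(53 - 47\right) = \left(-16\right)^{2} - 67 \left(53 - 47\right) = 256 - 67 \cdot 6 = 256 - 402 = -146$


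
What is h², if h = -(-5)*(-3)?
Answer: 225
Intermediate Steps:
h = -15 (h = -1*15 = -15)
h² = (-15)² = 225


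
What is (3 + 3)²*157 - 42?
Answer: 5610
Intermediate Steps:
(3 + 3)²*157 - 42 = 6²*157 - 42 = 36*157 - 42 = 5652 - 42 = 5610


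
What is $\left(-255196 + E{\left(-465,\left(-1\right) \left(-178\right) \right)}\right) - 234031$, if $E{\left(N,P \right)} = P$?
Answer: $-489049$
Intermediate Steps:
$\left(-255196 + E{\left(-465,\left(-1\right) \left(-178\right) \right)}\right) - 234031 = \left(-255196 - -178\right) - 234031 = \left(-255196 + 178\right) - 234031 = -255018 - 234031 = -489049$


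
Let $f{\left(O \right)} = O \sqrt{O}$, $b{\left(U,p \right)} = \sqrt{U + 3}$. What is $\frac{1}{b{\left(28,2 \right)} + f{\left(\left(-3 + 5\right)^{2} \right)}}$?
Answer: $\frac{8}{33} - \frac{\sqrt{31}}{33} \approx 0.073704$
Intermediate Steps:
$b{\left(U,p \right)} = \sqrt{3 + U}$
$f{\left(O \right)} = O^{\frac{3}{2}}$
$\frac{1}{b{\left(28,2 \right)} + f{\left(\left(-3 + 5\right)^{2} \right)}} = \frac{1}{\sqrt{3 + 28} + \left(\left(-3 + 5\right)^{2}\right)^{\frac{3}{2}}} = \frac{1}{\sqrt{31} + \left(2^{2}\right)^{\frac{3}{2}}} = \frac{1}{\sqrt{31} + 4^{\frac{3}{2}}} = \frac{1}{\sqrt{31} + 8} = \frac{1}{8 + \sqrt{31}}$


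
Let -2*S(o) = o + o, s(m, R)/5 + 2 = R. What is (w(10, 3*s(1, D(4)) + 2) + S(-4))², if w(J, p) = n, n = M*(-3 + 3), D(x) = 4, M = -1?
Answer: 16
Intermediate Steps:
s(m, R) = -10 + 5*R
S(o) = -o (S(o) = -(o + o)/2 = -o)
n = 0 (n = -(-3 + 3) = -1*0 = 0)
w(J, p) = 0
(w(10, 3*s(1, D(4)) + 2) + S(-4))² = (0 - 1*(-4))² = (0 + 4)² = 4² = 16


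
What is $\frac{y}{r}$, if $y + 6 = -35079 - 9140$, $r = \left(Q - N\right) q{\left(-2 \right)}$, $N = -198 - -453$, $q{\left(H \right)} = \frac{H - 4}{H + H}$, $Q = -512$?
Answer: $\frac{88450}{2301} \approx 38.44$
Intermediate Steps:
$q{\left(H \right)} = \frac{-4 + H}{2 H}$
$N = 255$ ($N = -198 + 453 = 255$)
$r = - \frac{2301}{2}$ ($r = \left(-512 - 255\right) \frac{-4 - 2}{2 \left(-2\right)} = \left(-512 - 255\right) \frac{1}{2} \left(- \frac{1}{2}\right) \left(-6\right) = \left(-767\right) \frac{3}{2} = - \frac{2301}{2} \approx -1150.5$)
$y = -44225$ ($y = -6 - 44219 = -44225$)
$\frac{y}{r} = - \frac{44225}{- \frac{2301}{2}} = \left(-44225\right) \left(- \frac{2}{2301}\right) = \frac{88450}{2301}$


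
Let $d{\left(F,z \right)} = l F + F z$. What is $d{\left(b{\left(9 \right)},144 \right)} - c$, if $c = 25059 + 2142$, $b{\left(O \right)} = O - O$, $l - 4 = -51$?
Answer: $-27201$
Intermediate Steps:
$l = -47$ ($l = 4 - 51 = -47$)
$b{\left(O \right)} = 0$
$c = 27201$
$d{\left(F,z \right)} = - 47 F + F z$
$d{\left(b{\left(9 \right)},144 \right)} - c = 0 \left(-47 + 144\right) - 27201 = 0 \cdot 97 - 27201 = 0 - 27201 = -27201$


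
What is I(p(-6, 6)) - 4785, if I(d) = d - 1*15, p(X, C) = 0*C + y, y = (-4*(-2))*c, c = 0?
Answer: -4800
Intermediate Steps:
y = 0 (y = -4*(-2)*0 = 8*0 = 0)
p(X, C) = 0 (p(X, C) = 0*C + 0 = 0 + 0 = 0)
I(d) = -15 + d (I(d) = d - 15 = -15 + d)
I(p(-6, 6)) - 4785 = (-15 + 0) - 4785 = -15 - 4785 = -4800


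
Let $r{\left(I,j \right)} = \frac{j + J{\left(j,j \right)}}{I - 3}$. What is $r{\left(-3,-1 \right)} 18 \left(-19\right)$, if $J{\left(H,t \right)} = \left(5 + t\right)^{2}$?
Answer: $855$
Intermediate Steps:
$r{\left(I,j \right)} = \frac{j + \left(5 + j\right)^{2}}{-3 + I}$ ($r{\left(I,j \right)} = \frac{j + \left(5 + j\right)^{2}}{I - 3} = \frac{j + \left(5 + j\right)^{2}}{-3 + I}$)
$r{\left(-3,-1 \right)} 18 \left(-19\right) = \frac{-1 + \left(5 - 1\right)^{2}}{-3 - 3} \cdot 18 \left(-19\right) = \frac{-1 + 4^{2}}{-6} \cdot 18 \left(-19\right) = - \frac{-1 + 16}{6} \cdot 18 \left(-19\right) = \left(- \frac{1}{6}\right) 15 \cdot 18 \left(-19\right) = \left(- \frac{5}{2}\right) 18 \left(-19\right) = \left(-45\right) \left(-19\right) = 855$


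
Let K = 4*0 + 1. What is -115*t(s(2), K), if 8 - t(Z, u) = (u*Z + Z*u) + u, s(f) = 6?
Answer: 575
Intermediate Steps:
K = 1 (K = 0 + 1 = 1)
t(Z, u) = 8 - u - 2*Z*u (t(Z, u) = 8 - ((u*Z + Z*u) + u) = 8 - ((Z*u + Z*u) + u) = 8 - (2*Z*u + u) = 8 - (u + 2*Z*u) = 8 + (-u - 2*Z*u) = 8 - u - 2*Z*u)
-115*t(s(2), K) = -115*(8 - 1*1 - 2*6*1) = -115*(8 - 1 - 12) = -115*(-5) = 575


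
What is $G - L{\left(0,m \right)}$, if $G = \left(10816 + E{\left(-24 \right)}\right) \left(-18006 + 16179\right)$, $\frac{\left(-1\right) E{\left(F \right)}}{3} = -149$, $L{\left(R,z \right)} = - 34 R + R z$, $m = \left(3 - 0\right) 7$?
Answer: $-20577501$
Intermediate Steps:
$m = 21$ ($m = \left(3 + 0\right) 7 = 3 \cdot 7 = 21$)
$E{\left(F \right)} = 447$ ($E{\left(F \right)} = \left(-3\right) \left(-149\right) = 447$)
$G = -20577501$ ($G = \left(10816 + 447\right) \left(-18006 + 16179\right) = 11263 \left(-1827\right) = -20577501$)
$G - L{\left(0,m \right)} = -20577501 - 0 \left(-34 + 21\right) = -20577501 - 0 \left(-13\right) = -20577501 - 0 = -20577501 + 0 = -20577501$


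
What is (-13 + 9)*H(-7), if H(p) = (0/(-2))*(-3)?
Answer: 0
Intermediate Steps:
H(p) = 0 (H(p) = (0*(-½))*(-3) = 0*(-3) = 0)
(-13 + 9)*H(-7) = (-13 + 9)*0 = -4*0 = 0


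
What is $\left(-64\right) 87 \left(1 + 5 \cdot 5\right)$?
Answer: $-144768$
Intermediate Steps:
$\left(-64\right) 87 \left(1 + 5 \cdot 5\right) = - 5568 \left(1 + 25\right) = \left(-5568\right) 26 = -144768$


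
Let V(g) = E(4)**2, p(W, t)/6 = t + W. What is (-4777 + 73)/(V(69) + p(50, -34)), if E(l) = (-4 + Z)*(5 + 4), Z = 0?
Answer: -98/29 ≈ -3.3793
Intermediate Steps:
p(W, t) = 6*W + 6*t (p(W, t) = 6*(t + W) = 6*(W + t) = 6*W + 6*t)
E(l) = -36 (E(l) = (-4 + 0)*(5 + 4) = -4*9 = -36)
V(g) = 1296 (V(g) = (-36)**2 = 1296)
(-4777 + 73)/(V(69) + p(50, -34)) = (-4777 + 73)/(1296 + (6*50 + 6*(-34))) = -4704/(1296 + (300 - 204)) = -4704/(1296 + 96) = -4704/1392 = -4704*1/1392 = -98/29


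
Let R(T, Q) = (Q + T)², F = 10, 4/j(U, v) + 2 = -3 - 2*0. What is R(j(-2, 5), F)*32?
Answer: 67712/25 ≈ 2708.5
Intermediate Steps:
j(U, v) = -⅘ (j(U, v) = 4/(-2 + (-3 - 2*0)) = 4/(-2 + (-3 + 0)) = 4/(-2 - 3) = 4/(-5) = 4*(-⅕) = -⅘)
R(j(-2, 5), F)*32 = (10 - ⅘)²*32 = (46/5)²*32 = (2116/25)*32 = 67712/25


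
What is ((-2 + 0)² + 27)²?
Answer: 961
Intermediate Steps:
((-2 + 0)² + 27)² = ((-2)² + 27)² = (4 + 27)² = 31² = 961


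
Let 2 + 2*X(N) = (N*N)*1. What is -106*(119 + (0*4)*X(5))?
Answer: -12614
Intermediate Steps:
X(N) = -1 + N**2/2 (X(N) = -1 + ((N*N)*1)/2 = -1 + (N**2*1)/2 = -1 + N**2/2)
-106*(119 + (0*4)*X(5)) = -106*(119 + (0*4)*(-1 + (1/2)*5**2)) = -106*(119 + 0*(-1 + (1/2)*25)) = -106*(119 + 0*(-1 + 25/2)) = -106*(119 + 0*(23/2)) = -106*(119 + 0) = -106*119 = -12614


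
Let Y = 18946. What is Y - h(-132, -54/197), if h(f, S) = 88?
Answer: 18858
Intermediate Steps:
Y - h(-132, -54/197) = 18946 - 1*88 = 18946 - 88 = 18858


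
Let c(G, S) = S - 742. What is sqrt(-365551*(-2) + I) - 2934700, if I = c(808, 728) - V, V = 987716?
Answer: -2934700 + 2*I*sqrt(64157) ≈ -2.9347e+6 + 506.58*I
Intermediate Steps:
c(G, S) = -742 + S
I = -987730 (I = (-742 + 728) - 1*987716 = -14 - 987716 = -987730)
sqrt(-365551*(-2) + I) - 2934700 = sqrt(-365551*(-2) - 987730) - 2934700 = sqrt(731102 - 987730) - 2934700 = sqrt(-256628) - 2934700 = 2*I*sqrt(64157) - 2934700 = -2934700 + 2*I*sqrt(64157)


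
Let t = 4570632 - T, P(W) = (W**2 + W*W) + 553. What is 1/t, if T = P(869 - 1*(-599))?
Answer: 1/260031 ≈ 3.8457e-6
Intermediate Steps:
P(W) = 553 + 2*W**2 (P(W) = (W**2 + W**2) + 553 = 2*W**2 + 553 = 553 + 2*W**2)
T = 4310601 (T = 553 + 2*(869 - 1*(-599))**2 = 553 + 2*(869 + 599)**2 = 553 + 2*1468**2 = 553 + 2*2155024 = 553 + 4310048 = 4310601)
t = 260031 (t = 4570632 - 1*4310601 = 4570632 - 4310601 = 260031)
1/t = 1/260031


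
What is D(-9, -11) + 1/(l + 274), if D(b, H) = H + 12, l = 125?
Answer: 400/399 ≈ 1.0025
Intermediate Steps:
D(b, H) = 12 + H
D(-9, -11) + 1/(l + 274) = (12 - 11) + 1/(125 + 274) = 1 + 1/399 = 400/399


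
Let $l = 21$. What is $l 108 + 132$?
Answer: $2400$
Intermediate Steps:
$l 108 + 132 = 21 \cdot 108 + 132 = 2268 + 132 = 2400$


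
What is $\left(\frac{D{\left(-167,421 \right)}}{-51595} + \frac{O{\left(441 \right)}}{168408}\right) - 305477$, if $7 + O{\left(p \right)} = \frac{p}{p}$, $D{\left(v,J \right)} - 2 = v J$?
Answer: $- \frac{88476036677255}{289633692} \approx -3.0548 \cdot 10^{5}$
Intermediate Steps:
$D{\left(v,J \right)} = 2 + J v$ ($D{\left(v,J \right)} = 2 + v J = 2 + J v$)
$O{\left(p \right)} = -6$ ($O{\left(p \right)} = -7 + \frac{p}{p} = -7 + 1 = -6$)
$\left(\frac{D{\left(-167,421 \right)}}{-51595} + \frac{O{\left(441 \right)}}{168408}\right) - 305477 = \left(\frac{2 + 421 \left(-167\right)}{-51595} - \frac{6}{168408}\right) - 305477 = \left(\left(2 - 70307\right) \left(- \frac{1}{51595}\right) - \frac{1}{28068}\right) - 305477 = \left(\left(-70305\right) \left(- \frac{1}{51595}\right) - \frac{1}{28068}\right) - 305477 = \left(\frac{14061}{10319} - \frac{1}{28068}\right) - 305477 = \frac{394653829}{289633692} - 305477 = - \frac{88476036677255}{289633692}$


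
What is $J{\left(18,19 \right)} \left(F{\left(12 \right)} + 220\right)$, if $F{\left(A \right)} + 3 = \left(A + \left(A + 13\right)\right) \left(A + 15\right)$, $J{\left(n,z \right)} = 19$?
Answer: $23104$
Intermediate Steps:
$F{\left(A \right)} = -3 + \left(13 + 2 A\right) \left(15 + A\right)$ ($F{\left(A \right)} = -3 + \left(A + \left(A + 13\right)\right) \left(A + 15\right) = -3 + \left(A + \left(13 + A\right)\right) \left(15 + A\right) = -3 + \left(13 + 2 A\right) \left(15 + A\right)$)
$J{\left(18,19 \right)} \left(F{\left(12 \right)} + 220\right) = 19 \left(\left(192 + 2 \cdot 12^{2} + 43 \cdot 12\right) + 220\right) = 19 \left(\left(192 + 2 \cdot 144 + 516\right) + 220\right) = 19 \left(\left(192 + 288 + 516\right) + 220\right) = 19 \left(996 + 220\right) = 19 \cdot 1216 = 23104$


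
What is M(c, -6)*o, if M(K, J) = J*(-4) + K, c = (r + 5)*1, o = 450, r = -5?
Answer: 10800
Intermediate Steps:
c = 0 (c = (-5 + 5)*1 = 0*1 = 0)
M(K, J) = K - 4*J (M(K, J) = -4*J + K = K - 4*J)
M(c, -6)*o = (0 - 4*(-6))*450 = (0 + 24)*450 = 24*450 = 10800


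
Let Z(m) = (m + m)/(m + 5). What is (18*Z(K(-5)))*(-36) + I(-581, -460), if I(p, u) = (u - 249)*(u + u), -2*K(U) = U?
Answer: 651848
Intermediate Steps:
K(U) = -U/2
Z(m) = 2*m/(5 + m) (Z(m) = (2*m)/(5 + m) = 2*m/(5 + m))
I(p, u) = 2*u*(-249 + u) (I(p, u) = (-249 + u)*(2*u) = 2*u*(-249 + u))
(18*Z(K(-5)))*(-36) + I(-581, -460) = (18*(2*(-½*(-5))/(5 - ½*(-5))))*(-36) + 2*(-460)*(-249 - 460) = (18*(2*(5/2)/(5 + 5/2)))*(-36) + 2*(-460)*(-709) = (18*(2*(5/2)/(15/2)))*(-36) + 652280 = (18*(2*(5/2)*(2/15)))*(-36) + 652280 = (18*(⅔))*(-36) + 652280 = 12*(-36) + 652280 = -432 + 652280 = 651848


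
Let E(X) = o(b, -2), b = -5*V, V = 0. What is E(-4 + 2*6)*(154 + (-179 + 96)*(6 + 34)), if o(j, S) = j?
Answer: 0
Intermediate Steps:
b = 0 (b = -5*0 = 0)
E(X) = 0
E(-4 + 2*6)*(154 + (-179 + 96)*(6 + 34)) = 0*(154 + (-179 + 96)*(6 + 34)) = 0*(154 - 83*40) = 0*(154 - 3320) = 0*(-3166) = 0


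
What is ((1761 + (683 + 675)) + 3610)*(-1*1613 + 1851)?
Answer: 1601502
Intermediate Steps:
((1761 + (683 + 675)) + 3610)*(-1*1613 + 1851) = ((1761 + 1358) + 3610)*(-1613 + 1851) = (3119 + 3610)*238 = 6729*238 = 1601502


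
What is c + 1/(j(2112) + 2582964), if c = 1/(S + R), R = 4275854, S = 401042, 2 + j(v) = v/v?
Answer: 7259859/12080249322848 ≈ 6.0097e-7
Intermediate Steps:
j(v) = -1 (j(v) = -2 + v/v = -2 + 1 = -1)
c = 1/4676896 (c = 1/(401042 + 4275854) = 1/4676896 ≈ 2.1382e-7)
c + 1/(j(2112) + 2582964) = 1/4676896 + 1/(-1 + 2582964) = 1/4676896 + 1/2582963 = 7259859/12080249322848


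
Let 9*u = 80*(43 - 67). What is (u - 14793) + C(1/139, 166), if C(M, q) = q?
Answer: -44521/3 ≈ -14840.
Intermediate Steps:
u = -640/3 (u = (80*(43 - 67))/9 = (80*(-24))/9 = (⅑)*(-1920) = -640/3 ≈ -213.33)
(u - 14793) + C(1/139, 166) = (-640/3 - 14793) + 166 = -45019/3 + 166 = -44521/3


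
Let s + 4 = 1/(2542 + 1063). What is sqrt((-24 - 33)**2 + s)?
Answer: sqrt(42172104730)/3605 ≈ 56.965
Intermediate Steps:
s = -14419/3605 (s = -4 + 1/(2542 + 1063) = -4 + 1/3605 = -14419/3605 ≈ -3.9997)
sqrt((-24 - 33)**2 + s) = sqrt((-24 - 33)**2 - 14419/3605) = sqrt((-57)**2 - 14419/3605) = sqrt(3249 - 14419/3605) = sqrt(11698226/3605) = sqrt(42172104730)/3605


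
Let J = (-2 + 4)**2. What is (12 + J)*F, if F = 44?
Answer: 704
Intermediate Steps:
J = 4 (J = 2**2 = 4)
(12 + J)*F = (12 + 4)*44 = 16*44 = 704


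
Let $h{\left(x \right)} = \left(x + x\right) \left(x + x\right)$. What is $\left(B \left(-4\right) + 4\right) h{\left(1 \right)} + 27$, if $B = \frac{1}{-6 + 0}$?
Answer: $\frac{137}{3} \approx 45.667$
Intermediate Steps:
$B = - \frac{1}{6}$ ($B = \frac{1}{-6} = - \frac{1}{6} \approx -0.16667$)
$h{\left(x \right)} = 4 x^{2}$ ($h{\left(x \right)} = 2 x 2 x = 4 x^{2}$)
$\left(B \left(-4\right) + 4\right) h{\left(1 \right)} + 27 = \left(\left(- \frac{1}{6}\right) \left(-4\right) + 4\right) 4 \cdot 1^{2} + 27 = \left(\frac{2}{3} + 4\right) 4 \cdot 1 + 27 = \frac{14}{3} \cdot 4 + 27 = \frac{56}{3} + 27 = \frac{137}{3}$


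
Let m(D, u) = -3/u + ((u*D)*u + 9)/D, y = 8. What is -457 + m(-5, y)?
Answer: -15807/40 ≈ -395.17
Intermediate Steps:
m(D, u) = -3/u + (9 + D*u²)/D (m(D, u) = -3/u + ((D*u)*u + 9)/D = -3/u + (D*u² + 9)/D = -3/u + (9 + D*u²)/D)
-457 + m(-5, y) = -457 + (8² - 3/8 + 9/(-5)) = -457 + (64 - 3*⅛ + 9*(-⅕)) = -457 + (64 - 3/8 - 9/5) = -457 + 2473/40 = -15807/40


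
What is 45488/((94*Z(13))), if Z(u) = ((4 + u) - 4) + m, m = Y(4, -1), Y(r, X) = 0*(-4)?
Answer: 22744/611 ≈ 37.224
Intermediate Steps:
Y(r, X) = 0
m = 0
Z(u) = u (Z(u) = ((4 + u) - 4) + 0 = u + 0 = u)
45488/((94*Z(13))) = 45488/((94*13)) = 45488/1222 = 45488*(1/1222) = 22744/611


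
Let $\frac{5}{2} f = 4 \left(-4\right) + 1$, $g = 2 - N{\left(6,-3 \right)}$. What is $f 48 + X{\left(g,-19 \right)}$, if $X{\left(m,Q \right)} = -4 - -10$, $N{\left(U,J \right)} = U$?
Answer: $-282$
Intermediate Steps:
$g = -4$ ($g = 2 - 6 = -4$)
$X{\left(m,Q \right)} = 6$ ($X{\left(m,Q \right)} = -4 + 10 = 6$)
$f = -6$ ($f = \frac{2 \left(4 \left(-4\right) + 1\right)}{5} = \frac{2 \left(-16 + 1\right)}{5} = \frac{2}{5} \left(-15\right) = -6$)
$f 48 + X{\left(g,-19 \right)} = \left(-6\right) 48 + 6 = -288 + 6 = -282$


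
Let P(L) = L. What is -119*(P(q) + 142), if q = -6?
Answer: -16184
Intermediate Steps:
-119*(P(q) + 142) = -119*(-6 + 142) = -119*136 = -16184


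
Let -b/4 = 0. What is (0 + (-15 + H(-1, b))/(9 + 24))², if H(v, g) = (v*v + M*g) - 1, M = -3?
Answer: 25/121 ≈ 0.20661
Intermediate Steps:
b = 0 (b = -4*0 = 0)
H(v, g) = -1 + v² - 3*g (H(v, g) = (v*v - 3*g) - 1 = (v² - 3*g) - 1 = -1 + v² - 3*g)
(0 + (-15 + H(-1, b))/(9 + 24))² = (0 + (-15 + (-1 + (-1)² - 3*0))/(9 + 24))² = (0 + (-15 + (-1 + 1 + 0))/33)² = (0 + (-15 + 0)*(1/33))² = (0 - 15*1/33)² = (0 - 5/11)² = (-5/11)² = 25/121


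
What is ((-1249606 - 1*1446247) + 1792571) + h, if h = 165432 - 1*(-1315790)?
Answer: 577940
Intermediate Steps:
h = 1481222 (h = 165432 + 1315790 = 1481222)
((-1249606 - 1*1446247) + 1792571) + h = ((-1249606 - 1*1446247) + 1792571) + 1481222 = ((-1249606 - 1446247) + 1792571) + 1481222 = (-2695853 + 1792571) + 1481222 = -903282 + 1481222 = 577940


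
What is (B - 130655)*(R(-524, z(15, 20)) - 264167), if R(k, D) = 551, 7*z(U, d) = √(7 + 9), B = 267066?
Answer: -35960122176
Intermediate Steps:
z(U, d) = 4/7 (z(U, d) = √(7 + 9)/7 = √16/7 = (⅐)*4 = 4/7)
(B - 130655)*(R(-524, z(15, 20)) - 264167) = (267066 - 130655)*(551 - 264167) = 136411*(-263616) = -35960122176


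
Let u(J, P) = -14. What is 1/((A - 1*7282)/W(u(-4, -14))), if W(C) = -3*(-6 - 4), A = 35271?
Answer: 30/27989 ≈ 0.0010718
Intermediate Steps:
W(C) = 30 (W(C) = -3*(-10) = 30)
1/((A - 1*7282)/W(u(-4, -14))) = 1/((35271 - 1*7282)/30) = 1/((35271 - 7282)*(1/30)) = 1/(27989*(1/30)) = 1/(27989/30) = 30/27989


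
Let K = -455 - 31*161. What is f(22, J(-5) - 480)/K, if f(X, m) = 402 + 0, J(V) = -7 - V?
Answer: -201/2723 ≈ -0.073816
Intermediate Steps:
f(X, m) = 402
K = -5446 (K = -455 - 4991 = -5446)
f(22, J(-5) - 480)/K = 402/(-5446) = 402*(-1/5446) = -201/2723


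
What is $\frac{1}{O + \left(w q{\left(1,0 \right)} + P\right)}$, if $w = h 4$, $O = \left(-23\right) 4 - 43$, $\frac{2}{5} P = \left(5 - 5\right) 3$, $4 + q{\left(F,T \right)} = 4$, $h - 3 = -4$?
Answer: $- \frac{1}{135} \approx -0.0074074$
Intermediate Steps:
$h = -1$ ($h = 3 - 4 = -1$)
$q{\left(F,T \right)} = 0$ ($q{\left(F,T \right)} = -4 + 4 = 0$)
$P = 0$ ($P = \frac{5 \left(5 - 5\right) 3}{2} = \frac{5 \cdot 0 \cdot 3}{2} = \frac{5}{2} \cdot 0 = 0$)
$O = -135$ ($O = -92 - 43 = -135$)
$w = -4$ ($w = \left(-1\right) 4 = -4$)
$\frac{1}{O + \left(w q{\left(1,0 \right)} + P\right)} = \frac{1}{-135 + \left(\left(-4\right) 0 + 0\right)} = \frac{1}{-135 + \left(0 + 0\right)} = \frac{1}{-135 + 0} = \frac{1}{-135} = - \frac{1}{135}$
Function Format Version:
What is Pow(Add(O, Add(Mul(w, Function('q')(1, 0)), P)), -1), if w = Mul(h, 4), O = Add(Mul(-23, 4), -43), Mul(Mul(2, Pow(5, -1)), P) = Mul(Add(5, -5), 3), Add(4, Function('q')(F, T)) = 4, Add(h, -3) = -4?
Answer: Rational(-1, 135) ≈ -0.0074074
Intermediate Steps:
h = -1 (h = Add(3, -4) = -1)
Function('q')(F, T) = 0 (Function('q')(F, T) = Add(-4, 4) = 0)
P = 0 (P = Mul(Rational(5, 2), Mul(Add(5, -5), 3)) = Mul(Rational(5, 2), Mul(0, 3)) = Mul(Rational(5, 2), 0) = 0)
O = -135 (O = Add(-92, -43) = -135)
w = -4 (w = Mul(-1, 4) = -4)
Pow(Add(O, Add(Mul(w, Function('q')(1, 0)), P)), -1) = Pow(Add(-135, Add(Mul(-4, 0), 0)), -1) = Pow(Add(-135, Add(0, 0)), -1) = Pow(Add(-135, 0), -1) = Pow(-135, -1) = Rational(-1, 135)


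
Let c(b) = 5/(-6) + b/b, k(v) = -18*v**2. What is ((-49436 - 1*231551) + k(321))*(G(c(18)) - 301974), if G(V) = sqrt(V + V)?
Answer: 644933421150 - 2135725*sqrt(3)/3 ≈ 6.4493e+11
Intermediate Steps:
c(b) = 1/6 (c(b) = 5*(-1/6) + 1 = -5/6 + 1 = 1/6)
G(V) = sqrt(2)*sqrt(V) (G(V) = sqrt(2*V) = sqrt(2)*sqrt(V))
((-49436 - 1*231551) + k(321))*(G(c(18)) - 301974) = ((-49436 - 1*231551) - 18*321**2)*(sqrt(2)*sqrt(1/6) - 301974) = ((-49436 - 231551) - 18*103041)*(sqrt(2)*(sqrt(6)/6) - 301974) = (-280987 - 1854738)*(sqrt(3)/3 - 301974) = -2135725*(-301974 + sqrt(3)/3) = 644933421150 - 2135725*sqrt(3)/3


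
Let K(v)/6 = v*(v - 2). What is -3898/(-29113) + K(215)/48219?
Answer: 2729112224/467933249 ≈ 5.8323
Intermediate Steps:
K(v) = 6*v*(-2 + v) (K(v) = 6*(v*(v - 2)) = 6*(v*(-2 + v)) = 6*v*(-2 + v))
-3898/(-29113) + K(215)/48219 = -3898/(-29113) + (6*215*(-2 + 215))/48219 = -3898*(-1/29113) + (6*215*213)*(1/48219) = 3898/29113 + 274770*(1/48219) = 3898/29113 + 91590/16073 = 2729112224/467933249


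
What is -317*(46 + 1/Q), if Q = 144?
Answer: -2100125/144 ≈ -14584.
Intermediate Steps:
-317*(46 + 1/Q) = -317*(46 + 1/144) = -317*6625/144 = -2100125/144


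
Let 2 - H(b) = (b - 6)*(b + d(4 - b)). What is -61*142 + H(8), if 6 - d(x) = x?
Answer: -8696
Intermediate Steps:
d(x) = 6 - x
H(b) = 2 - (-6 + b)*(2 + 2*b) (H(b) = 2 - (b - 6)*(b + (6 - (4 - b))) = 2 - (-6 + b)*(b + (6 + (-4 + b))) = 2 - (-6 + b)*(b + (2 + b)) = 2 - (-6 + b)*(2 + 2*b))
-61*142 + H(8) = -61*142 + (14 - 2*8² + 10*8) = -8662 + (14 - 2*64 + 80) = -8662 + (14 - 128 + 80) = -8662 - 34 = -8696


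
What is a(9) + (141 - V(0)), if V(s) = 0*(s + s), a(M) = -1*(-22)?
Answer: 163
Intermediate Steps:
a(M) = 22
V(s) = 0 (V(s) = 0*(2*s) = 0)
a(9) + (141 - V(0)) = 22 + (141 - 1*0) = 22 + (141 + 0) = 22 + 141 = 163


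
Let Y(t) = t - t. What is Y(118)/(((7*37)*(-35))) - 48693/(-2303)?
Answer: 48693/2303 ≈ 21.143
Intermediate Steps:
Y(t) = 0
Y(118)/(((7*37)*(-35))) - 48693/(-2303) = 0/(((7*37)*(-35))) - 48693/(-2303) = 0/((259*(-35))) - 48693*(-1/2303) = 0/(-9065) + 48693/2303 = 0*(-1/9065) + 48693/2303 = 0 + 48693/2303 = 48693/2303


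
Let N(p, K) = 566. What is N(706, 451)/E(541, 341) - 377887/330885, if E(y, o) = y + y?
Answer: -110796412/179008785 ≈ -0.61894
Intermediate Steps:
E(y, o) = 2*y
N(706, 451)/E(541, 341) - 377887/330885 = 566/((2*541)) - 377887/330885 = 566/1082 - 377887*1/330885 = 566*(1/1082) - 377887/330885 = 283/541 - 377887/330885 = -110796412/179008785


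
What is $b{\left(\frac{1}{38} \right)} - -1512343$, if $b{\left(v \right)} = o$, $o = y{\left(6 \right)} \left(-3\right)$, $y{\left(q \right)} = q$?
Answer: $1512325$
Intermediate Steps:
$o = -18$ ($o = 6 \left(-3\right) = -18$)
$b{\left(v \right)} = -18$
$b{\left(\frac{1}{38} \right)} - -1512343 = -18 - -1512343 = -18 + 1512343 = 1512325$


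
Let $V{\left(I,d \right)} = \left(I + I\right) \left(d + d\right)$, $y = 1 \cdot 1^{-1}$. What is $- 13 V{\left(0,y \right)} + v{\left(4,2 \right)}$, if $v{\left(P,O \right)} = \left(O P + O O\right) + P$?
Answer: $16$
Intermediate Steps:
$y = 1$ ($y = 1 \cdot 1 = 1$)
$v{\left(P,O \right)} = P + O^{2} + O P$ ($v{\left(P,O \right)} = \left(O P + O^{2}\right) + P = \left(O^{2} + O P\right) + P = P + O^{2} + O P$)
$V{\left(I,d \right)} = 4 I d$ ($V{\left(I,d \right)} = 2 I 2 d = 4 I d$)
$- 13 V{\left(0,y \right)} + v{\left(4,2 \right)} = - 13 \cdot 4 \cdot 0 \cdot 1 + \left(4 + 2^{2} + 2 \cdot 4\right) = \left(-13\right) 0 + \left(4 + 4 + 8\right) = 0 + 16 = 16$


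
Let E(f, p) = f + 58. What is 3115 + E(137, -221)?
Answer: 3310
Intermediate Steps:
E(f, p) = 58 + f
3115 + E(137, -221) = 3115 + (58 + 137) = 3115 + 195 = 3310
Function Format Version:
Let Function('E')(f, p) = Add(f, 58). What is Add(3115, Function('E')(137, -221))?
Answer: 3310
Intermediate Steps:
Function('E')(f, p) = Add(58, f)
Add(3115, Function('E')(137, -221)) = Add(3115, Add(58, 137)) = Add(3115, 195) = 3310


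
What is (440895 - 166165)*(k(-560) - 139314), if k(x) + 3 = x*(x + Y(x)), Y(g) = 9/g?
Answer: 47883241160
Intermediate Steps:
k(x) = -3 + x*(x + 9/x)
(440895 - 166165)*(k(-560) - 139314) = (440895 - 166165)*((6 + (-560)²) - 139314) = 274730*((6 + 313600) - 139314) = 274730*(313606 - 139314) = 274730*174292 = 47883241160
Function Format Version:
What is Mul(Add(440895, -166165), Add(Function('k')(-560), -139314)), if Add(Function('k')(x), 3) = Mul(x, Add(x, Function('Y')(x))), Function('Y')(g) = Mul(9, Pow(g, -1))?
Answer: 47883241160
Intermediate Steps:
Function('k')(x) = Add(-3, Mul(x, Add(x, Mul(9, Pow(x, -1)))))
Mul(Add(440895, -166165), Add(Function('k')(-560), -139314)) = Mul(Add(440895, -166165), Add(Add(6, Pow(-560, 2)), -139314)) = Mul(274730, Add(Add(6, 313600), -139314)) = Mul(274730, Add(313606, -139314)) = Mul(274730, 174292) = 47883241160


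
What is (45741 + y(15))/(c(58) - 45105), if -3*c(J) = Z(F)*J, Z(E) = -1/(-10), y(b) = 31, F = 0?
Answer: -171645/169151 ≈ -1.0147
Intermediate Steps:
Z(E) = ⅒ (Z(E) = -1*(-⅒) = ⅒)
c(J) = -J/30
(45741 + y(15))/(c(58) - 45105) = (45741 + 31)/(-1/30*58 - 45105) = 45772/(-29/15 - 45105) = 45772/(-676604/15) = 45772*(-15/676604) = -171645/169151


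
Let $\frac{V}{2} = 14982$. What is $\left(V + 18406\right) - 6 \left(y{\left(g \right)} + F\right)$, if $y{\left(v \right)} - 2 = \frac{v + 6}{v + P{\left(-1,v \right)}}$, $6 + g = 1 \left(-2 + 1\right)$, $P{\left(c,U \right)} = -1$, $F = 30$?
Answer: $\frac{192709}{4} \approx 48177.0$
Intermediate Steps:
$V = 29964$ ($V = 2 \cdot 14982 = 29964$)
$g = -7$ ($g = -6 + 1 \left(-2 + 1\right) = -6 + 1 \left(-1\right) = -6 - 1 = -7$)
$y{\left(v \right)} = 2 + \frac{6 + v}{-1 + v}$ ($y{\left(v \right)} = 2 + \frac{v + 6}{v - 1} = 2 + \frac{6 + v}{-1 + v}$)
$\left(V + 18406\right) - 6 \left(y{\left(g \right)} + F\right) = \left(29964 + 18406\right) - 6 \left(\frac{4 + 3 \left(-7\right)}{-1 - 7} + 30\right) = 48370 - 6 \left(\frac{4 - 21}{-8} + 30\right) = 48370 - 6 \left(\left(- \frac{1}{8}\right) \left(-17\right) + 30\right) = 48370 - 6 \left(\frac{17}{8} + 30\right) = 48370 - \frac{771}{4} = \frac{192709}{4}$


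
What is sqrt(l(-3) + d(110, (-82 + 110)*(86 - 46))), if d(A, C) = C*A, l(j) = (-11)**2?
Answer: sqrt(123321) ≈ 351.17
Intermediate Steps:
l(j) = 121
d(A, C) = A*C
sqrt(l(-3) + d(110, (-82 + 110)*(86 - 46))) = sqrt(121 + 110*((-82 + 110)*(86 - 46))) = sqrt(121 + 110*(28*40)) = sqrt(121 + 110*1120) = sqrt(121 + 123200) = sqrt(123321)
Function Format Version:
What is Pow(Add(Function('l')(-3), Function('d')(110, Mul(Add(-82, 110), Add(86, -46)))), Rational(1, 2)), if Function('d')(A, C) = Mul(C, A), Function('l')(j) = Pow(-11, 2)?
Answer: Pow(123321, Rational(1, 2)) ≈ 351.17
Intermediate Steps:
Function('l')(j) = 121
Function('d')(A, C) = Mul(A, C)
Pow(Add(Function('l')(-3), Function('d')(110, Mul(Add(-82, 110), Add(86, -46)))), Rational(1, 2)) = Pow(Add(121, Mul(110, Mul(Add(-82, 110), Add(86, -46)))), Rational(1, 2)) = Pow(Add(121, Mul(110, Mul(28, 40))), Rational(1, 2)) = Pow(Add(121, Mul(110, 1120)), Rational(1, 2)) = Pow(Add(121, 123200), Rational(1, 2)) = Pow(123321, Rational(1, 2))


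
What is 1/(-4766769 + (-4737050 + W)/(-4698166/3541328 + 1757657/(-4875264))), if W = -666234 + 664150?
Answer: -1820577469645/3564477442834132797 ≈ -5.1076e-7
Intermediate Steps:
W = -2084
1/(-4766769 + (-4737050 + W)/(-4698166/3541328 + 1757657/(-4875264))) = 1/(-4766769 + (-4737050 - 2084)/(-4698166/3541328 + 1757657/(-4875264))) = 1/(-4766769 - 4739134/(-4698166*1/3541328 + 1757657*(-1/4875264))) = 1/(-4766769 - 4739134/(-2349083/1770664 - 1757657/4875264)) = 1/(-4766769 - 4739134/(-1820577469645/1079056806912)) = 1/(-4766769 - 4739134*(-1079056806912/1820577469645)) = 1/(-4766769 + 5113794801568094208/1820577469645) = 1/(-3564477442834132797/1820577469645) = -1820577469645/3564477442834132797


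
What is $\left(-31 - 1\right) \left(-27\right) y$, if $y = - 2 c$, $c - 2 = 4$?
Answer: $-10368$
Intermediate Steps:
$c = 6$ ($c = 2 + 4 = 6$)
$y = -12$ ($y = \left(-2\right) 6 = -12$)
$\left(-31 - 1\right) \left(-27\right) y = \left(-31 - 1\right) \left(-27\right) \left(-12\right) = \left(-32\right) \left(-27\right) \left(-12\right) = 864 \left(-12\right) = -10368$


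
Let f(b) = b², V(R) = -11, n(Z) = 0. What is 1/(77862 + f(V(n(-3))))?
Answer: 1/77983 ≈ 1.2823e-5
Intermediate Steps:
1/(77862 + f(V(n(-3)))) = 1/(77862 + (-11)²) = 1/(77862 + 121) = 1/77983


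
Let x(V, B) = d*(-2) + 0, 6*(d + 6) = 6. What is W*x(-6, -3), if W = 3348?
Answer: 33480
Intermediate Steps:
d = -5 (d = -6 + (⅙)*6 = -6 + 1 = -5)
x(V, B) = 10 (x(V, B) = -5*(-2) + 0 = 10 + 0 = 10)
W*x(-6, -3) = 3348*10 = 33480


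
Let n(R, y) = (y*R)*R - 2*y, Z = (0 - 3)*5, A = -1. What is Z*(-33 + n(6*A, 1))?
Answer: -15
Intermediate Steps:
Z = -15 (Z = -3*5 = -15)
n(R, y) = -2*y + y*R² (n(R, y) = (R*y)*R - 2*y = y*R² - 2*y = -2*y + y*R²)
Z*(-33 + n(6*A, 1)) = -15*(-33 + 1*(-2 + (6*(-1))²)) = -15*(-33 + 1*(-2 + (-6)²)) = -15*(-33 + 1*(-2 + 36)) = -15*(-33 + 1*34) = -15*(-33 + 34) = -15*1 = -15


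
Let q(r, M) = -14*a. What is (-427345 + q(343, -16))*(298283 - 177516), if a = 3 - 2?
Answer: -51610864353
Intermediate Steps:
a = 1
q(r, M) = -14 (q(r, M) = -14*1 = -14)
(-427345 + q(343, -16))*(298283 - 177516) = (-427345 - 14)*(298283 - 177516) = -427359*120767 = -51610864353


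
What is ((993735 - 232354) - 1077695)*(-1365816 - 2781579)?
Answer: 1311879102030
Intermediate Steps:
((993735 - 232354) - 1077695)*(-1365816 - 2781579) = (761381 - 1077695)*(-4147395) = -316314*(-4147395) = 1311879102030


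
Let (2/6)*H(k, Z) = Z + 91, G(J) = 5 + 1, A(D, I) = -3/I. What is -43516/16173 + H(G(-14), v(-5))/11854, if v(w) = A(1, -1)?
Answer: -255638939/95857371 ≈ -2.6669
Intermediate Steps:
G(J) = 6
v(w) = 3 (v(w) = -3/(-1) = -3*(-1) = 3)
H(k, Z) = 273 + 3*Z (H(k, Z) = 3*(Z + 91) = 3*(91 + Z) = 273 + 3*Z)
-43516/16173 + H(G(-14), v(-5))/11854 = -43516/16173 + (273 + 3*3)/11854 = -43516*1/16173 + (273 + 9)*(1/11854) = -43516/16173 + 282*(1/11854) = -43516/16173 + 141/5927 = -255638939/95857371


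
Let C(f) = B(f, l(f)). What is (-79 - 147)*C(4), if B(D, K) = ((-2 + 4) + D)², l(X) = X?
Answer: -8136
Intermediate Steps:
B(D, K) = (2 + D)²
C(f) = (2 + f)²
(-79 - 147)*C(4) = (-79 - 147)*(2 + 4)² = -226*6² = -226*36 = -8136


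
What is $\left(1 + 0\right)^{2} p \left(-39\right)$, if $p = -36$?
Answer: $1404$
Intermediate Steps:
$\left(1 + 0\right)^{2} p \left(-39\right) = \left(1 + 0\right)^{2} \left(-36\right) \left(-39\right) = 1^{2} \left(-36\right) \left(-39\right) = 1 \left(-36\right) \left(-39\right) = \left(-36\right) \left(-39\right) = 1404$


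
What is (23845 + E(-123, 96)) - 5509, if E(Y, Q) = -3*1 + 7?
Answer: 18340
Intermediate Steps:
E(Y, Q) = 4 (E(Y, Q) = -3 + 7 = 4)
(23845 + E(-123, 96)) - 5509 = (23845 + 4) - 5509 = 23849 - 5509 = 18340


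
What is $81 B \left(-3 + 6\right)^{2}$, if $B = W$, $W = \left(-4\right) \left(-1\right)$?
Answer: $2916$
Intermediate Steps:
$W = 4$
$B = 4$
$81 B \left(-3 + 6\right)^{2} = 81 \cdot 4 \left(-3 + 6\right)^{2} = 324 \cdot 3^{2} = 324 \cdot 9 = 2916$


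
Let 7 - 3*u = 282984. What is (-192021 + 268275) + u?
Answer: -54215/3 ≈ -18072.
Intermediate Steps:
u = -282977/3 (u = 7/3 - 1/3*282984 = 7/3 - 94328 = -282977/3 ≈ -94326.)
(-192021 + 268275) + u = (-192021 + 268275) - 282977/3 = 76254 - 282977/3 = -54215/3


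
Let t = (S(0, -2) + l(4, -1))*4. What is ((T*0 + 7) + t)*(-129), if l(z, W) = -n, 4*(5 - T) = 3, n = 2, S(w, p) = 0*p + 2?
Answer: -903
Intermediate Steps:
S(w, p) = 2 (S(w, p) = 0 + 2 = 2)
T = 17/4 (T = 5 - ¼*3 = 5 - ¾ = 17/4 ≈ 4.2500)
l(z, W) = -2 (l(z, W) = -1*2 = -2)
t = 0 (t = (2 - 2)*4 = 0*4 = 0)
((T*0 + 7) + t)*(-129) = (((17/4)*0 + 7) + 0)*(-129) = ((0 + 7) + 0)*(-129) = (7 + 0)*(-129) = 7*(-129) = -903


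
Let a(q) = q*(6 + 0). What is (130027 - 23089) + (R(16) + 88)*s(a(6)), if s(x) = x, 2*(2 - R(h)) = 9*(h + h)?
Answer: 104994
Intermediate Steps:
R(h) = 2 - 9*h (R(h) = 2 - 9*(h + h)/2 = 2 - 9*2*h/2 = 2 - 9*h)
a(q) = 6*q (a(q) = q*6 = 6*q)
(130027 - 23089) + (R(16) + 88)*s(a(6)) = (130027 - 23089) + ((2 - 9*16) + 88)*(6*6) = 106938 + ((2 - 144) + 88)*36 = 106938 + (-142 + 88)*36 = 106938 - 54*36 = 106938 - 1944 = 104994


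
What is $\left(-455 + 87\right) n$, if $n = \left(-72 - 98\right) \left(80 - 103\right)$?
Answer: $-1438880$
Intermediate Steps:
$n = 3910$ ($n = \left(-170\right) \left(-23\right) = 3910$)
$\left(-455 + 87\right) n = \left(-455 + 87\right) 3910 = \left(-368\right) 3910 = -1438880$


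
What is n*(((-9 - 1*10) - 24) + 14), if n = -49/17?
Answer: 1421/17 ≈ 83.588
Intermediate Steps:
n = -49/17 (n = -49*1/17 = -49/17 ≈ -2.8824)
n*(((-9 - 1*10) - 24) + 14) = -49*(((-9 - 1*10) - 24) + 14)/17 = -49*(((-9 - 10) - 24) + 14)/17 = -49*((-19 - 24) + 14)/17 = -49*(-43 + 14)/17 = -49/17*(-29) = 1421/17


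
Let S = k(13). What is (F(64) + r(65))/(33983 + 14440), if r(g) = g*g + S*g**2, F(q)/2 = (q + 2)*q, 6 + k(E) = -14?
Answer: -71827/48423 ≈ -1.4833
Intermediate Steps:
k(E) = -20 (k(E) = -6 - 14 = -20)
S = -20
F(q) = 2*q*(2 + q) (F(q) = 2*((q + 2)*q) = 2*((2 + q)*q) = 2*(q*(2 + q)) = 2*q*(2 + q))
r(g) = -19*g**2 (r(g) = g*g - 20*g**2 = g**2 - 20*g**2 = -19*g**2)
(F(64) + r(65))/(33983 + 14440) = (2*64*(2 + 64) - 19*65**2)/(33983 + 14440) = (2*64*66 - 19*4225)/48423 = (8448 - 80275)*(1/48423) = -71827*1/48423 = -71827/48423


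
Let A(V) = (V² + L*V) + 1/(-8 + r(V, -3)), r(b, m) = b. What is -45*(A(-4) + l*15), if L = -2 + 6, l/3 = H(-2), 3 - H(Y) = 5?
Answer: 16215/4 ≈ 4053.8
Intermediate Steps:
H(Y) = -2 (H(Y) = 3 - 1*5 = 3 - 5 = -2)
l = -6 (l = 3*(-2) = -6)
L = 4
A(V) = V² + 1/(-8 + V) + 4*V (A(V) = (V² + 4*V) + 1/(-8 + V) = V² + 1/(-8 + V) + 4*V)
-45*(A(-4) + l*15) = -45*((1 + (-4)³ - 32*(-4) - 4*(-4)²)/(-8 - 4) - 6*15) = -45*((1 - 64 + 128 - 4*16)/(-12) - 90) = -45*(-(1 - 64 + 128 - 64)/12 - 90) = -45*(-1/12*1 - 90) = -45*(-1/12 - 90) = -45*(-1081/12) = 16215/4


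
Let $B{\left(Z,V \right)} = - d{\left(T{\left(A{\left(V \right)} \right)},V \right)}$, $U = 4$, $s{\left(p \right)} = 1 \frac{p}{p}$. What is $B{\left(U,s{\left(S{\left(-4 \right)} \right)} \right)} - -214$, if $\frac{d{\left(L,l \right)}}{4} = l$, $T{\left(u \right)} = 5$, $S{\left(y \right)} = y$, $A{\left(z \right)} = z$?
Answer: $210$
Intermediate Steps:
$d{\left(L,l \right)} = 4 l$
$s{\left(p \right)} = 1$ ($s{\left(p \right)} = 1 \cdot 1 = 1$)
$B{\left(Z,V \right)} = - 4 V$
$B{\left(U,s{\left(S{\left(-4 \right)} \right)} \right)} - -214 = \left(-4\right) 1 - -214 = -4 + 214 = 210$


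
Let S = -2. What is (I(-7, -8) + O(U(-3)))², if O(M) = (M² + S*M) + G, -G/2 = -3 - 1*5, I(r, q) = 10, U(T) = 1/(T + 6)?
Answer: 52441/81 ≈ 647.42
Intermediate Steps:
U(T) = 1/(6 + T)
G = 16 (G = -2*(-3 - 1*5) = -2*(-3 - 5) = -2*(-8) = 16)
O(M) = 16 + M² - 2*M (O(M) = (M² - 2*M) + 16 = 16 + M² - 2*M)
(I(-7, -8) + O(U(-3)))² = (10 + (16 + (1/(6 - 3))² - 2/(6 - 3)))² = (10 + (16 + (1/3)² - 2/3))² = (10 + (16 + (⅓)² - 2*⅓))² = (10 + (16 + ⅑ - ⅔))² = (10 + 139/9)² = (229/9)² = 52441/81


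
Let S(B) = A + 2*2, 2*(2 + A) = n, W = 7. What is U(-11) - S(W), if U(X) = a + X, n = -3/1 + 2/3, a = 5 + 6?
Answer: -⅚ ≈ -0.83333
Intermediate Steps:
a = 11
n = -7/3 (n = -3*1 + 2*(⅓) = -3 + ⅔ = -7/3 ≈ -2.3333)
U(X) = 11 + X
A = -19/6 (A = -2 + (½)*(-7/3) = -2 - 7/6 = -19/6 ≈ -3.1667)
S(B) = ⅚ (S(B) = -19/6 + 2*2 = -19/6 + 4 = ⅚)
U(-11) - S(W) = (11 - 11) - 1*⅚ = 0 - ⅚ = -⅚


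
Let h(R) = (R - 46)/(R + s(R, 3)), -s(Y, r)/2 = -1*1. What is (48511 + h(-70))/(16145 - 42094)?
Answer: -824716/441133 ≈ -1.8695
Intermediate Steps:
s(Y, r) = 2 (s(Y, r) = -(-2) = -2*(-1) = 2)
h(R) = (-46 + R)/(2 + R) (h(R) = (R - 46)/(R + 2) = (-46 + R)/(2 + R))
(48511 + h(-70))/(16145 - 42094) = (48511 + (-46 - 70)/(2 - 70))/(16145 - 42094) = (48511 - 116/(-68))/(-25949) = (48511 - 1/68*(-116))*(-1/25949) = (48511 + 29/17)*(-1/25949) = (824716/17)*(-1/25949) = -824716/441133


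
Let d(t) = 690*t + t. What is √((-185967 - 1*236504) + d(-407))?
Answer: 2*I*√175927 ≈ 838.87*I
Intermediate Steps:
d(t) = 691*t
√((-185967 - 1*236504) + d(-407)) = √((-185967 - 1*236504) + 691*(-407)) = √((-185967 - 236504) - 281237) = √(-422471 - 281237) = √(-703708) = 2*I*√175927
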